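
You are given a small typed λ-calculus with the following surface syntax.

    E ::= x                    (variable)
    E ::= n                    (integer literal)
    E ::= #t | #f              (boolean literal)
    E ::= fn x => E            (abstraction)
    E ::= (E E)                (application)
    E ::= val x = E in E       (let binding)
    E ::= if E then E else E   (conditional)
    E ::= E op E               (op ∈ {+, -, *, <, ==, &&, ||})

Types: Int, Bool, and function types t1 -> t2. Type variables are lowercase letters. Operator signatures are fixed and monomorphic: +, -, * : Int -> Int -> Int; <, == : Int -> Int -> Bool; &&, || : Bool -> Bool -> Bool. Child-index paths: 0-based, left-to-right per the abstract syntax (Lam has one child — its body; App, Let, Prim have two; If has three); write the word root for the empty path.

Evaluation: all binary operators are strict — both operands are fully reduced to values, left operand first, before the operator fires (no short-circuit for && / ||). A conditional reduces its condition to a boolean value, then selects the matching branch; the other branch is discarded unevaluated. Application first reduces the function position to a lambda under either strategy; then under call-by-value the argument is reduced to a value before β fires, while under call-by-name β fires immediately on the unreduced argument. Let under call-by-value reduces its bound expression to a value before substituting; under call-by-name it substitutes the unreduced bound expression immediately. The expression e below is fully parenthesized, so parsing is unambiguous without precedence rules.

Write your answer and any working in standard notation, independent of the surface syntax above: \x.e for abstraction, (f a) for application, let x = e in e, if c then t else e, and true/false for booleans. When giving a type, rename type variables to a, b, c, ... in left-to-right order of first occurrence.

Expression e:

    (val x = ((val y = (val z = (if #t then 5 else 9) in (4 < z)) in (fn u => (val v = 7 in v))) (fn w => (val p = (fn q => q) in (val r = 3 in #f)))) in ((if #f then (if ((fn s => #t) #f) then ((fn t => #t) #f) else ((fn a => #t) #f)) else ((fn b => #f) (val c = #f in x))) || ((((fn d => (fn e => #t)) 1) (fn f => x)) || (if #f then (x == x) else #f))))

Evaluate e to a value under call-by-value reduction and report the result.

Trace:
step 0: (let x = ((let y = (let z = (if true then 5 else 9) in (4 < z)) in (\u.(let v = 7 in v))) (\w.(let p = (\q.q) in (let r = 3 in false)))) in ((if false then (if ((\s.true) false) then ((\t.true) false) else ((\a.true) false)) else ((\b.false) (let c = false in x))) || ((((\d.(\e.true)) 1) (\f.x)) || (if false then (x == x) else false))))
step 1: [if@0.0.0.0] (let x = ((let y = (let z = 5 in (4 < z)) in (\u.(let v = 7 in v))) (\w.(let p = (\q.q) in (let r = 3 in false)))) in ((if false then (if ((\s.true) false) then ((\t.true) false) else ((\a.true) false)) else ((\b.false) (let c = false in x))) || ((((\d.(\e.true)) 1) (\f.x)) || (if false then (x == x) else false))))
step 2: [let@0.0.0] (let x = ((let y = (4 < 5) in (\u.(let v = 7 in v))) (\w.(let p = (\q.q) in (let r = 3 in false)))) in ((if false then (if ((\s.true) false) then ((\t.true) false) else ((\a.true) false)) else ((\b.false) (let c = false in x))) || ((((\d.(\e.true)) 1) (\f.x)) || (if false then (x == x) else false))))
step 3: [delta@0.0.0] (let x = ((let y = true in (\u.(let v = 7 in v))) (\w.(let p = (\q.q) in (let r = 3 in false)))) in ((if false then (if ((\s.true) false) then ((\t.true) false) else ((\a.true) false)) else ((\b.false) (let c = false in x))) || ((((\d.(\e.true)) 1) (\f.x)) || (if false then (x == x) else false))))
step 4: [let@0.0] (let x = ((\u.(let v = 7 in v)) (\w.(let p = (\q.q) in (let r = 3 in false)))) in ((if false then (if ((\s.true) false) then ((\t.true) false) else ((\a.true) false)) else ((\b.false) (let c = false in x))) || ((((\d.(\e.true)) 1) (\f.x)) || (if false then (x == x) else false))))
step 5: [beta@0] (let x = (let v = 7 in v) in ((if false then (if ((\s.true) false) then ((\t.true) false) else ((\a.true) false)) else ((\b.false) (let c = false in x))) || ((((\d.(\e.true)) 1) (\f.x)) || (if false then (x == x) else false))))
step 6: [let@0] (let x = 7 in ((if false then (if ((\s.true) false) then ((\t.true) false) else ((\a.true) false)) else ((\b.false) (let c = false in x))) || ((((\d.(\e.true)) 1) (\f.x)) || (if false then (x == x) else false))))
step 7: [let@root] ((if false then (if ((\s.true) false) then ((\t.true) false) else ((\a.true) false)) else ((\b.false) (let c = false in 7))) || ((((\d.(\e.true)) 1) (\f.7)) || (if false then (7 == 7) else false)))
step 8: [if@0] (((\b.false) (let c = false in 7)) || ((((\d.(\e.true)) 1) (\f.7)) || (if false then (7 == 7) else false)))
step 9: [let@0.1] (((\b.false) 7) || ((((\d.(\e.true)) 1) (\f.7)) || (if false then (7 == 7) else false)))
step 10: [beta@0] (false || ((((\d.(\e.true)) 1) (\f.7)) || (if false then (7 == 7) else false)))
step 11: [beta@1.0.0] (false || (((\e.true) (\f.7)) || (if false then (7 == 7) else false)))
step 12: [beta@1.0] (false || (true || (if false then (7 == 7) else false)))
step 13: [if@1.1] (false || (true || false))
step 14: [delta@1] (false || true)
step 15: [delta@root] true

Answer: true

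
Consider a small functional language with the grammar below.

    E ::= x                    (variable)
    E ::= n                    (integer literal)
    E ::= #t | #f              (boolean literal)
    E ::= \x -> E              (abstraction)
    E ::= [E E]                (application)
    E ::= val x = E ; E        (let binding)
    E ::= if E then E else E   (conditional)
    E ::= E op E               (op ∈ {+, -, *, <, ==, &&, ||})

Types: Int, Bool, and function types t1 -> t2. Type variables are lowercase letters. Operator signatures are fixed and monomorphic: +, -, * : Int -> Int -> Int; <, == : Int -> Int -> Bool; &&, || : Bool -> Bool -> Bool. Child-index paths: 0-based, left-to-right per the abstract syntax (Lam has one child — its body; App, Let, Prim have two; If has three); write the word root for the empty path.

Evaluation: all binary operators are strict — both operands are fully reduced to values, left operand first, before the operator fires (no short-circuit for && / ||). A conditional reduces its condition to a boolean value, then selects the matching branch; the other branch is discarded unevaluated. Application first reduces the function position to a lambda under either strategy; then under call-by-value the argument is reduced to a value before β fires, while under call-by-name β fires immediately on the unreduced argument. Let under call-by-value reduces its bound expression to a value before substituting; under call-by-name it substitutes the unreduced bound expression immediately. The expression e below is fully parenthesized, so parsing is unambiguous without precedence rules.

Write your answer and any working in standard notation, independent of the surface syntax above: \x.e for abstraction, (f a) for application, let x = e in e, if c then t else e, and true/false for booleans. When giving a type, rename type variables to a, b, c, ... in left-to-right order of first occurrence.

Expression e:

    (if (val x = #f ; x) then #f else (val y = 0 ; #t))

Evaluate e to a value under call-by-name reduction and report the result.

Answer: true

Derivation:
step 0: (if (let x = false in x) then false else (let y = 0 in true))
step 1: [let@0] (if false then false else (let y = 0 in true))
step 2: [if@root] (let y = 0 in true)
step 3: [let@root] true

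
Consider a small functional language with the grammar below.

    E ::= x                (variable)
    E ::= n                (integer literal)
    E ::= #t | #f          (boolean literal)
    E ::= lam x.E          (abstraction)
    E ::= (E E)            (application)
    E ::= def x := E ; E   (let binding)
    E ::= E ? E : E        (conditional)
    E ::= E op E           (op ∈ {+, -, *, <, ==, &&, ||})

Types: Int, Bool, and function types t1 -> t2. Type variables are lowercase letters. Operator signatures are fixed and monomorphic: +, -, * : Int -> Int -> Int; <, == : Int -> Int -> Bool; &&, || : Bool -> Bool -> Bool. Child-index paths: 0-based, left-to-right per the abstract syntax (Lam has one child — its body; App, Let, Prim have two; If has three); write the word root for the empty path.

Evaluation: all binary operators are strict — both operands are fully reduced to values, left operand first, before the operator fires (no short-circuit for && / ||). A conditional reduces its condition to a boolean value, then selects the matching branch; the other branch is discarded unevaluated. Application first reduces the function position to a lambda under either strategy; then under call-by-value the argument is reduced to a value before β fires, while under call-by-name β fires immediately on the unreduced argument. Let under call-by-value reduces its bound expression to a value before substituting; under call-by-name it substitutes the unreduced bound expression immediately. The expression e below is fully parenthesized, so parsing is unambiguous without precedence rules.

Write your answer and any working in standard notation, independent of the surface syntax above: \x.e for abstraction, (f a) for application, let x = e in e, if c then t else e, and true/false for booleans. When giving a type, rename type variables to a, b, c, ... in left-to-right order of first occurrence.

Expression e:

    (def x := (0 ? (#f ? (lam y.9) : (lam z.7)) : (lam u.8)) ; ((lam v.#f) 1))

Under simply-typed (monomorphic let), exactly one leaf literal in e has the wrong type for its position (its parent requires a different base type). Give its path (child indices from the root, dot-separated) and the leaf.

Answer: 0.0 : 0

Trace:
  unify Int ~ Bool
  FAIL: mismatch Int ~ Bool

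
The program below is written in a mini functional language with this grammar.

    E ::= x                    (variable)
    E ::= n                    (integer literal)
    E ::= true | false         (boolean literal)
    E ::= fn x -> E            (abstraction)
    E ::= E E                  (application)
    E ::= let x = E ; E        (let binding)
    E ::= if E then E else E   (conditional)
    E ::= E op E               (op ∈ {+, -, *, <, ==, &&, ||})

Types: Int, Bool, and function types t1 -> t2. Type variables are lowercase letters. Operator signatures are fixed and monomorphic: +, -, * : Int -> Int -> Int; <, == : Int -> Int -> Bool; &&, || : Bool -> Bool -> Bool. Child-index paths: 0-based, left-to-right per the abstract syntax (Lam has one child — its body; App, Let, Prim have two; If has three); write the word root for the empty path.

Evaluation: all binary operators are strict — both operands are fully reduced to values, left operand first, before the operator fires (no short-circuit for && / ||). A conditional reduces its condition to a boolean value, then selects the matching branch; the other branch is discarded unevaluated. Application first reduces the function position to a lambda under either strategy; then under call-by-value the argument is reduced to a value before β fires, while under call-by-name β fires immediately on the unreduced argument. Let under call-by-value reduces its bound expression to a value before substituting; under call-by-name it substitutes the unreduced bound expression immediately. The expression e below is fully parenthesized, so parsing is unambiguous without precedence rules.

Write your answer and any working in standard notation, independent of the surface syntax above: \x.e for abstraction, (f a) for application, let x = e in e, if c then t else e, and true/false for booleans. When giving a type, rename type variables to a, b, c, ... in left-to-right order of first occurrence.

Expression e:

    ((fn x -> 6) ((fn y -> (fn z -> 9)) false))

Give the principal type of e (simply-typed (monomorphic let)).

Answer: Int

Trace:
\x._ : a -> Int
\z._ : c -> Int
\y._ : b -> c -> Int
  unify b -> c -> Int ~ Bool -> d
  unify b ~ Bool
  unify c -> Int ~ d
_ _ : c -> Int
  unify a -> Int ~ (c -> Int) -> e
  unify a ~ c -> Int
  unify Int ~ e
_ _ : Int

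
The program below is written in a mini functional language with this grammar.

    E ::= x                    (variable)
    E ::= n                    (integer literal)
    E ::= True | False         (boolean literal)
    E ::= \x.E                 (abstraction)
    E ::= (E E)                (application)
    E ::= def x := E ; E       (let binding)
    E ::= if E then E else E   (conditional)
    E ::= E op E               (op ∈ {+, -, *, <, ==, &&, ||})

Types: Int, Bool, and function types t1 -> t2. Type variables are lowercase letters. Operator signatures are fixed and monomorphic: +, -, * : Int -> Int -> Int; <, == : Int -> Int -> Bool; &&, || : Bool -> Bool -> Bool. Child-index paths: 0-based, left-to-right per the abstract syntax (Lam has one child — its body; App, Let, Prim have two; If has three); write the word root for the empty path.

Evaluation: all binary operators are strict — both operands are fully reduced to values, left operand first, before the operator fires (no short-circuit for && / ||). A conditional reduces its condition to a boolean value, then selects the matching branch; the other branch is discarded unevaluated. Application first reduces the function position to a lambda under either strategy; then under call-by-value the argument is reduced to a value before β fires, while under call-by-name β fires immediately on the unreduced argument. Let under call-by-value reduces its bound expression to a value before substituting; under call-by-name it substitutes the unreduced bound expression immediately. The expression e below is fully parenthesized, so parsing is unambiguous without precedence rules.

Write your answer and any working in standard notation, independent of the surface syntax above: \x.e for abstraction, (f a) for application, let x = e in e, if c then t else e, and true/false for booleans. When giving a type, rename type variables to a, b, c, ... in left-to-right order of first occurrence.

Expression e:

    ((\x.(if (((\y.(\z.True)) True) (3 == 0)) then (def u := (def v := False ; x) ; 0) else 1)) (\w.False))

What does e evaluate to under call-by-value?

Working:
step 0: ((\x.(if (((\y.(\z.true)) true) (3 == 0)) then (let u = (let v = false in x) in 0) else 1)) (\w.false))
step 1: [beta@root] (if (((\y.(\z.true)) true) (3 == 0)) then (let u = (let v = false in (\w.false)) in 0) else 1)
step 2: [beta@0.0] (if ((\z.true) (3 == 0)) then (let u = (let v = false in (\w.false)) in 0) else 1)
step 3: [delta@0.1] (if ((\z.true) false) then (let u = (let v = false in (\w.false)) in 0) else 1)
step 4: [beta@0] (if true then (let u = (let v = false in (\w.false)) in 0) else 1)
step 5: [if@root] (let u = (let v = false in (\w.false)) in 0)
step 6: [let@0] (let u = (\w.false) in 0)
step 7: [let@root] 0

Answer: 0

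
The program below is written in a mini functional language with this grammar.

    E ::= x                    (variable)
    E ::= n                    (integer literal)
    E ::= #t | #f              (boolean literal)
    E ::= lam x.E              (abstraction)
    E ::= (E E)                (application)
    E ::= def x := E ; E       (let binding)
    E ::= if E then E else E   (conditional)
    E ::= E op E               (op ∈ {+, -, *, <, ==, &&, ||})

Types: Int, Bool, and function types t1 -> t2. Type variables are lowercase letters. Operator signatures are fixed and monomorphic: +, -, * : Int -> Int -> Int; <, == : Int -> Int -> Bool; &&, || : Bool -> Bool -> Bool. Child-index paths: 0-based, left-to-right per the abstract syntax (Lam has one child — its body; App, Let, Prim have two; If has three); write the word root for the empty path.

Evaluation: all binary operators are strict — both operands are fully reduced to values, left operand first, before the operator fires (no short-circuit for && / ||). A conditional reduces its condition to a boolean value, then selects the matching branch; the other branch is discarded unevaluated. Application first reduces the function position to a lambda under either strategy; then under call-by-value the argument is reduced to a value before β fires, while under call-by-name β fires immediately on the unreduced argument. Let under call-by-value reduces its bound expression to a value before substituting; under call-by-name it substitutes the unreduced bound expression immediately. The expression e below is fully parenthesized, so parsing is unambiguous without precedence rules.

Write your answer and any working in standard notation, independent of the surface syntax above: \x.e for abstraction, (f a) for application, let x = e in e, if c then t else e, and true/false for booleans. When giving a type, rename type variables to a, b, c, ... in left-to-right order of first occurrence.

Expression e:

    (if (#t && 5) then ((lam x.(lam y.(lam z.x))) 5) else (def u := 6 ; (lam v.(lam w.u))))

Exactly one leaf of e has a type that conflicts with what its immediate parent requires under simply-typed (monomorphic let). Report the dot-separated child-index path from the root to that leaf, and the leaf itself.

Working:
  unify Bool ~ Bool
  unify Int ~ Bool
  FAIL: mismatch Int ~ Bool

Answer: 0.1 : 5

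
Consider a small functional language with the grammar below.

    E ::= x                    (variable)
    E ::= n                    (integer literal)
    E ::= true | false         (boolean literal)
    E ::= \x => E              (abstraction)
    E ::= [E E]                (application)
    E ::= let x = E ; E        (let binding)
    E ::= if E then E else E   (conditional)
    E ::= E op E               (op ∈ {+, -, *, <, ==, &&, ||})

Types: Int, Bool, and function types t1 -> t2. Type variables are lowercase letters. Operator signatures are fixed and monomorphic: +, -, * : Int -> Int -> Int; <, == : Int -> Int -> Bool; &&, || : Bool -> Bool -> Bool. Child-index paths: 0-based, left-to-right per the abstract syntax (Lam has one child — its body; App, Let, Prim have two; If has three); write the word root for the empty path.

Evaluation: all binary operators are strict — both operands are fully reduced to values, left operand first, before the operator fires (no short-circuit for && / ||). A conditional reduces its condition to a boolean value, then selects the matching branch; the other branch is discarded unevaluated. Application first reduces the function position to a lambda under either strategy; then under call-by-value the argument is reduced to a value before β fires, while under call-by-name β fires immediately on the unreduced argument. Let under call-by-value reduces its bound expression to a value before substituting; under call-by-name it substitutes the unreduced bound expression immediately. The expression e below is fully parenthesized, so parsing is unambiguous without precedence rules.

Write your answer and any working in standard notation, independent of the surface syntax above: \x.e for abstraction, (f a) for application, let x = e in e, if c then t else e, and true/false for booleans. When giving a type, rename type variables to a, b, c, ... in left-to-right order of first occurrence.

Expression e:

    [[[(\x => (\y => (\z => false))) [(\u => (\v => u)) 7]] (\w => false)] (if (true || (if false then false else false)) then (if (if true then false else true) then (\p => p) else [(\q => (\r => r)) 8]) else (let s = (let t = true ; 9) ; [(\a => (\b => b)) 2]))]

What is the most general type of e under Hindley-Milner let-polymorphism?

Working:
\z._ : c -> Bool
\y._ : b -> c -> Bool
\x._ : a -> b -> c -> Bool
u : d
\v._ : e -> d
\u._ : d -> e -> d
  unify d -> e -> d ~ Int -> f
  unify d ~ Int
  unify e -> Int ~ f
_ _ : e -> Int
  unify a -> b -> c -> Bool ~ (e -> Int) -> g
  unify a ~ e -> Int
  unify b -> c -> Bool ~ g
_ _ : b -> c -> Bool
\w._ : h -> Bool
  unify b -> c -> Bool ~ (h -> Bool) -> i
  unify b ~ h -> Bool
  unify c -> Bool ~ i
_ _ : c -> Bool
  unify Bool ~ Bool
  unify Bool ~ Bool
  unify Bool ~ Bool
  unify Bool ~ Bool
  unify Bool ~ Bool
  unify Bool ~ Bool
  unify Bool ~ Bool
  unify Bool ~ Bool
p : j
\p._ : j -> j
r : l
\r._ : l -> l
\q._ : k -> l -> l
  unify k -> l -> l ~ Int -> m
  unify k ~ Int
  unify l -> l ~ m
_ _ : l -> l
  unify j -> j ~ l -> l
  unify j ~ l
  unify l ~ l
let t : Bool
let s : Int
b : o
\b._ : o -> o
\a._ : n -> o -> o
  unify n -> o -> o ~ Int -> p
  unify n ~ Int
  unify o -> o ~ p
_ _ : o -> o
  unify l -> l ~ o -> o
  unify l ~ o
  unify o ~ o
  unify c -> Bool ~ (o -> o) -> q
  unify c ~ o -> o
  unify Bool ~ q
_ _ : Bool

Answer: Bool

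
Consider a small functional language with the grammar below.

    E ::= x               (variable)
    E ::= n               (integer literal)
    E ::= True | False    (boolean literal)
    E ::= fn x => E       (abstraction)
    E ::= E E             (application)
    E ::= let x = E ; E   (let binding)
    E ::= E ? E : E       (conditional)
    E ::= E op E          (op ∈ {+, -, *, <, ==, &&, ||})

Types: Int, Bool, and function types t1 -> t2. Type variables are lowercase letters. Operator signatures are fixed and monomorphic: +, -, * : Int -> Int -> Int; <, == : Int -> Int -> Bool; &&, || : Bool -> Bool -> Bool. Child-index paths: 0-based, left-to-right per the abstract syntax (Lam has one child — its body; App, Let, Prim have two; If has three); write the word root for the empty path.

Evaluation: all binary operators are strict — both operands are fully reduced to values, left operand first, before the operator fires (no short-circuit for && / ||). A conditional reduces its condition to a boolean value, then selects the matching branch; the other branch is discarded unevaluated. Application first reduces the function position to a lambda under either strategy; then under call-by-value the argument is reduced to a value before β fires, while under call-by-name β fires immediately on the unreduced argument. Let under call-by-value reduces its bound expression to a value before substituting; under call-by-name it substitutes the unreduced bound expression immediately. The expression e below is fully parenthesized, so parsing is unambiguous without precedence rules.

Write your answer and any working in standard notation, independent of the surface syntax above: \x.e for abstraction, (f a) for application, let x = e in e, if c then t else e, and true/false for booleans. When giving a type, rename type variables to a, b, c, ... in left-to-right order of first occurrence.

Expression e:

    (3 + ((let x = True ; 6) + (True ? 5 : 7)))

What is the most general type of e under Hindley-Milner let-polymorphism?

Working:
  unify Int ~ Int
let x : Bool
  unify Int ~ Int
  unify Bool ~ Bool
  unify Int ~ Int
  unify Int ~ Int
  unify Int ~ Int

Answer: Int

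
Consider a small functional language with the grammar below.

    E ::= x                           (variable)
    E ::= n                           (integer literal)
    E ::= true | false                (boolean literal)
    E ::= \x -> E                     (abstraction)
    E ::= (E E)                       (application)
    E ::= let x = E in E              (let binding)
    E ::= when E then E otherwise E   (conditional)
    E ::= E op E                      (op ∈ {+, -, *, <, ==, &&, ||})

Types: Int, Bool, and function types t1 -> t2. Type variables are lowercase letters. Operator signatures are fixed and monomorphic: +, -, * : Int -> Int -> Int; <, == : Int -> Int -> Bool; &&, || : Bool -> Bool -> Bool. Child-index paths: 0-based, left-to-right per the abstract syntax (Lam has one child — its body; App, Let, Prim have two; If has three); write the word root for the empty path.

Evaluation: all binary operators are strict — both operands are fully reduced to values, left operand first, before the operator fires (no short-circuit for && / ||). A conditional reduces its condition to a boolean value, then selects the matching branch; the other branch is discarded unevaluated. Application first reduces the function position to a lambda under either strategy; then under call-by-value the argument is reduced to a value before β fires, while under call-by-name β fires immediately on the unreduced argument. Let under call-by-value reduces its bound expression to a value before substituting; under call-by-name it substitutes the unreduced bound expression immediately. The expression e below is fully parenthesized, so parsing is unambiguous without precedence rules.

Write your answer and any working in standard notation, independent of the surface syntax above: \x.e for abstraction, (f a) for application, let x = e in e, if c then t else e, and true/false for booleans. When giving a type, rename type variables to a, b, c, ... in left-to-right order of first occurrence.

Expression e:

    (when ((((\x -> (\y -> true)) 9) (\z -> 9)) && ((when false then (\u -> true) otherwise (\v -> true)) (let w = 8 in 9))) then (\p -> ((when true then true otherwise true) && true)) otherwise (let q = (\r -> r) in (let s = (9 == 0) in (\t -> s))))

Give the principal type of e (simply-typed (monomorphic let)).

Working:
\y._ : b -> Bool
\x._ : a -> b -> Bool
  unify a -> b -> Bool ~ Int -> c
  unify a ~ Int
  unify b -> Bool ~ c
_ _ : b -> Bool
\z._ : d -> Int
  unify b -> Bool ~ (d -> Int) -> e
  unify b ~ d -> Int
  unify Bool ~ e
_ _ : Bool
  unify Bool ~ Bool
  unify Bool ~ Bool
\u._ : f -> Bool
\v._ : g -> Bool
  unify f -> Bool ~ g -> Bool
  unify f ~ g
  unify Bool ~ Bool
let w : Int
  unify g -> Bool ~ Int -> h
  unify g ~ Int
  unify Bool ~ h
_ _ : Bool
  unify Bool ~ Bool
  unify Bool ~ Bool
  unify Bool ~ Bool
  unify Bool ~ Bool
  unify Bool ~ Bool
  unify Bool ~ Bool
\p._ : i -> Bool
r : j
\r._ : j -> j
let q : j -> j
  unify Int ~ Int
  unify Int ~ Int
let s : Bool
s : Bool
\t._ : k -> Bool
  unify i -> Bool ~ k -> Bool
  unify i ~ k
  unify Bool ~ Bool

Answer: a -> Bool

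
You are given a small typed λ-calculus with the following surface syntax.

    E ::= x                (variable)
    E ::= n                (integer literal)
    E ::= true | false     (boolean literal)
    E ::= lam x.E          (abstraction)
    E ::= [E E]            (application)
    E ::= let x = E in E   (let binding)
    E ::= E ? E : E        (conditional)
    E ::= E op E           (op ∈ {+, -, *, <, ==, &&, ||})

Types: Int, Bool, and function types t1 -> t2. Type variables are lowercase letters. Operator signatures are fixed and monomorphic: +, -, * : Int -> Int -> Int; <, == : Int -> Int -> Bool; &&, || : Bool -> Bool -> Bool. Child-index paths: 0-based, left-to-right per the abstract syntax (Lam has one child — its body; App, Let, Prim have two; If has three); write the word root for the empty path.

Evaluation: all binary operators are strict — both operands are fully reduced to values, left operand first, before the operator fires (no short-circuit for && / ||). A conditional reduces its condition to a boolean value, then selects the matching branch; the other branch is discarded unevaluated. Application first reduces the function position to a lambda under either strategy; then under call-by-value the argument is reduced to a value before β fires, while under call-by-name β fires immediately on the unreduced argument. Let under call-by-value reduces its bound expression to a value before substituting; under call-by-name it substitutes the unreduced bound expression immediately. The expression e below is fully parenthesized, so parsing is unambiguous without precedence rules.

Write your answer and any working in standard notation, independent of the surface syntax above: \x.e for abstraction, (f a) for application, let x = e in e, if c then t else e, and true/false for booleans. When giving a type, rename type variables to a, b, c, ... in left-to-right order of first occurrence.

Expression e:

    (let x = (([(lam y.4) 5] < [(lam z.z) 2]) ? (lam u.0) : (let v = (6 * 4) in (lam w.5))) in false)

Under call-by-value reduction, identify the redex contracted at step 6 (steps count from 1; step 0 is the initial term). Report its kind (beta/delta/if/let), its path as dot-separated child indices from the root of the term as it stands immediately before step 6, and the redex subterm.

Derivation:
step 0: (let x = (if (((\y.4) 5) < ((\z.z) 2)) then (\u.0) else (let v = (6 * 4) in (\w.5))) in false)
step 1: [beta@0.0.0] (let x = (if (4 < ((\z.z) 2)) then (\u.0) else (let v = (6 * 4) in (\w.5))) in false)
step 2: [beta@0.0.1] (let x = (if (4 < 2) then (\u.0) else (let v = (6 * 4) in (\w.5))) in false)
step 3: [delta@0.0] (let x = (if false then (\u.0) else (let v = (6 * 4) in (\w.5))) in false)
step 4: [if@0] (let x = (let v = (6 * 4) in (\w.5)) in false)
step 5: [delta@0.0] (let x = (let v = 24 in (\w.5)) in false)
step 6: [let@0] (let x = (\w.5) in false)

Answer: let at 0 : (let v = 24 in (\w.5))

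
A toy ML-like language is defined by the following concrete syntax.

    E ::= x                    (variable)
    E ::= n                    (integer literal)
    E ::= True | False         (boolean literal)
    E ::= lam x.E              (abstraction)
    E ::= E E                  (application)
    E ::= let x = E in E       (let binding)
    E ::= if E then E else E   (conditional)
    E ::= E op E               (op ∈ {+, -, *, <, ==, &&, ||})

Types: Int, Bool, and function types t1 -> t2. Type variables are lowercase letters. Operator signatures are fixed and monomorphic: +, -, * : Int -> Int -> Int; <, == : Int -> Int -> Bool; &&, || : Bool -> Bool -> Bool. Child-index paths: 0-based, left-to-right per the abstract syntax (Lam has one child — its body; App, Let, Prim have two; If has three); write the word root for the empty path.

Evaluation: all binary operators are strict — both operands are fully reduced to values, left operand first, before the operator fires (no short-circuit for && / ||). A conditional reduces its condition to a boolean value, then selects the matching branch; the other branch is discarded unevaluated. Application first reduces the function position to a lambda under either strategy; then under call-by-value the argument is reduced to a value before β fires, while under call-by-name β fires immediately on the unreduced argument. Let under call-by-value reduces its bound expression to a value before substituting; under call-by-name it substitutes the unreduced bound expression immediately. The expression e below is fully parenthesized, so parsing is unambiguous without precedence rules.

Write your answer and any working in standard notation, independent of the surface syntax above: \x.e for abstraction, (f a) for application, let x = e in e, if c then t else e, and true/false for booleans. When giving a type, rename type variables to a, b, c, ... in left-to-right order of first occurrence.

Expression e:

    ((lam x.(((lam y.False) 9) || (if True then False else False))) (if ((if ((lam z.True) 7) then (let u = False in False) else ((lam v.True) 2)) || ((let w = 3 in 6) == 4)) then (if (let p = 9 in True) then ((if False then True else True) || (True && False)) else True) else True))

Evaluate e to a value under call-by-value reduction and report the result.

Answer: false

Trace:
step 0: ((\x.(((\y.false) 9) || (if true then false else false))) (if ((if ((\z.true) 7) then (let u = false in false) else ((\v.true) 2)) || ((let w = 3 in 6) == 4)) then (if (let p = 9 in true) then ((if false then true else true) || (true && false)) else true) else true))
step 1: [beta@1.0.0.0] ((\x.(((\y.false) 9) || (if true then false else false))) (if ((if true then (let u = false in false) else ((\v.true) 2)) || ((let w = 3 in 6) == 4)) then (if (let p = 9 in true) then ((if false then true else true) || (true && false)) else true) else true))
step 2: [if@1.0.0] ((\x.(((\y.false) 9) || (if true then false else false))) (if ((let u = false in false) || ((let w = 3 in 6) == 4)) then (if (let p = 9 in true) then ((if false then true else true) || (true && false)) else true) else true))
step 3: [let@1.0.0] ((\x.(((\y.false) 9) || (if true then false else false))) (if (false || ((let w = 3 in 6) == 4)) then (if (let p = 9 in true) then ((if false then true else true) || (true && false)) else true) else true))
step 4: [let@1.0.1.0] ((\x.(((\y.false) 9) || (if true then false else false))) (if (false || (6 == 4)) then (if (let p = 9 in true) then ((if false then true else true) || (true && false)) else true) else true))
step 5: [delta@1.0.1] ((\x.(((\y.false) 9) || (if true then false else false))) (if (false || false) then (if (let p = 9 in true) then ((if false then true else true) || (true && false)) else true) else true))
step 6: [delta@1.0] ((\x.(((\y.false) 9) || (if true then false else false))) (if false then (if (let p = 9 in true) then ((if false then true else true) || (true && false)) else true) else true))
step 7: [if@1] ((\x.(((\y.false) 9) || (if true then false else false))) true)
step 8: [beta@root] (((\y.false) 9) || (if true then false else false))
step 9: [beta@0] (false || (if true then false else false))
step 10: [if@1] (false || false)
step 11: [delta@root] false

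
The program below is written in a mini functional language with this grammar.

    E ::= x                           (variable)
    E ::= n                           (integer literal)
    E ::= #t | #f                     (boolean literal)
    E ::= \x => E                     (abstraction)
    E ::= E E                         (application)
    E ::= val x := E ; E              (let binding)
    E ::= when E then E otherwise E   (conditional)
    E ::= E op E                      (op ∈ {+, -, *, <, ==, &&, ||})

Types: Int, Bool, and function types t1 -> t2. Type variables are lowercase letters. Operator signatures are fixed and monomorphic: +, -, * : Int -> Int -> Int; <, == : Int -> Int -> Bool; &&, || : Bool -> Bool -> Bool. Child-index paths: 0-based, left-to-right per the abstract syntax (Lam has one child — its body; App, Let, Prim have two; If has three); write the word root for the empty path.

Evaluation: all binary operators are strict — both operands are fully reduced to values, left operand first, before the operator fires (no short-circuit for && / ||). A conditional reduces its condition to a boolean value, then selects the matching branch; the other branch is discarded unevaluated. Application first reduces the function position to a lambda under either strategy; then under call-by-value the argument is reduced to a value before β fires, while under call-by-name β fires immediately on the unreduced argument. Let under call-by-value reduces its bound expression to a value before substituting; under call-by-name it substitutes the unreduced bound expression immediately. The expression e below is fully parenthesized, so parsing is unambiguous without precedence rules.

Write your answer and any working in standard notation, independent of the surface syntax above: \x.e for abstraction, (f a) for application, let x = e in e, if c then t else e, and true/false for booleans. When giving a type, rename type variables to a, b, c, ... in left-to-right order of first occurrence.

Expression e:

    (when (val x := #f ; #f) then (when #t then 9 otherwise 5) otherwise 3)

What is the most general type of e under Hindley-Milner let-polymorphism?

Working:
let x : Bool
  unify Bool ~ Bool
  unify Bool ~ Bool
  unify Int ~ Int
  unify Int ~ Int

Answer: Int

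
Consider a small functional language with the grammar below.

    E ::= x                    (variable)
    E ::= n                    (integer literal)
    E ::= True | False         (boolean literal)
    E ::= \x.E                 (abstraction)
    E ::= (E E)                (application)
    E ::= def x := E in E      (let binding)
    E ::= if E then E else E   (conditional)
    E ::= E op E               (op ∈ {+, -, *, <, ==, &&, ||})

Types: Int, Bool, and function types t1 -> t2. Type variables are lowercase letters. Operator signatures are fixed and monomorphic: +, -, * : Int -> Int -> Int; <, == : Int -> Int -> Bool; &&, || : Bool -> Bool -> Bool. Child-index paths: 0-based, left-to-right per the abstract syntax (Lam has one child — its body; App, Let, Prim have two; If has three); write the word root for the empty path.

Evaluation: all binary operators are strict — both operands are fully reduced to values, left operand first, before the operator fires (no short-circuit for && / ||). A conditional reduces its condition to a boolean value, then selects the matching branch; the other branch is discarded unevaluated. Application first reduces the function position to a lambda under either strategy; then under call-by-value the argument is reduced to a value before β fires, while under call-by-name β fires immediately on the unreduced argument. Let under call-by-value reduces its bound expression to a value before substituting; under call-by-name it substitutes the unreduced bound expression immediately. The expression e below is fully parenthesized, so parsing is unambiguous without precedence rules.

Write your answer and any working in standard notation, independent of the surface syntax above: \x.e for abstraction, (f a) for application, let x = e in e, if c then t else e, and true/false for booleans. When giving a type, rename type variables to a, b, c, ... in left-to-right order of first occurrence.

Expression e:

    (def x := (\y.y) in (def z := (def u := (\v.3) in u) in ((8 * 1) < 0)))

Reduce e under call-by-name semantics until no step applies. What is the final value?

Answer: false

Working:
step 0: (let x = (\y.y) in (let z = (let u = (\v.3) in u) in ((8 * 1) < 0)))
step 1: [let@root] (let z = (let u = (\v.3) in u) in ((8 * 1) < 0))
step 2: [let@root] ((8 * 1) < 0)
step 3: [delta@0] (8 < 0)
step 4: [delta@root] false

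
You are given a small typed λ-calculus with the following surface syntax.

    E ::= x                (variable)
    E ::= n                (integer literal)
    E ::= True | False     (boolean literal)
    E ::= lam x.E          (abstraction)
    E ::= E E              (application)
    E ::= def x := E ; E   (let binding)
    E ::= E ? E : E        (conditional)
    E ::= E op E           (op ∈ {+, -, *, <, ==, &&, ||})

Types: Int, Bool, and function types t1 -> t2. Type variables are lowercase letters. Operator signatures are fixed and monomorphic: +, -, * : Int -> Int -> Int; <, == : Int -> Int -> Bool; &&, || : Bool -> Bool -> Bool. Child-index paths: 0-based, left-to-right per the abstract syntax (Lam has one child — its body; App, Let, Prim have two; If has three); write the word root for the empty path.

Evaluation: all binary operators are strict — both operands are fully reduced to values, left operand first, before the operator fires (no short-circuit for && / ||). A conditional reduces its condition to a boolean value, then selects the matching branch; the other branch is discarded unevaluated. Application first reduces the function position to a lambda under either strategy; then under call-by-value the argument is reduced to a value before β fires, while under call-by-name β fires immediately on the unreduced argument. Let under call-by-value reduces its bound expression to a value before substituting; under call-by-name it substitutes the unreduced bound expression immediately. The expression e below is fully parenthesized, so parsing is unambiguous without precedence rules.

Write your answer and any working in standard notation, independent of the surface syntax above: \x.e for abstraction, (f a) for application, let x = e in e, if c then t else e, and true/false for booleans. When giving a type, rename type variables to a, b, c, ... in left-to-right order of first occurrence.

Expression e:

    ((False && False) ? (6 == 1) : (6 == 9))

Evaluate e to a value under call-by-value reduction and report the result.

Trace:
step 0: (if (false && false) then (6 == 1) else (6 == 9))
step 1: [delta@0] (if false then (6 == 1) else (6 == 9))
step 2: [if@root] (6 == 9)
step 3: [delta@root] false

Answer: false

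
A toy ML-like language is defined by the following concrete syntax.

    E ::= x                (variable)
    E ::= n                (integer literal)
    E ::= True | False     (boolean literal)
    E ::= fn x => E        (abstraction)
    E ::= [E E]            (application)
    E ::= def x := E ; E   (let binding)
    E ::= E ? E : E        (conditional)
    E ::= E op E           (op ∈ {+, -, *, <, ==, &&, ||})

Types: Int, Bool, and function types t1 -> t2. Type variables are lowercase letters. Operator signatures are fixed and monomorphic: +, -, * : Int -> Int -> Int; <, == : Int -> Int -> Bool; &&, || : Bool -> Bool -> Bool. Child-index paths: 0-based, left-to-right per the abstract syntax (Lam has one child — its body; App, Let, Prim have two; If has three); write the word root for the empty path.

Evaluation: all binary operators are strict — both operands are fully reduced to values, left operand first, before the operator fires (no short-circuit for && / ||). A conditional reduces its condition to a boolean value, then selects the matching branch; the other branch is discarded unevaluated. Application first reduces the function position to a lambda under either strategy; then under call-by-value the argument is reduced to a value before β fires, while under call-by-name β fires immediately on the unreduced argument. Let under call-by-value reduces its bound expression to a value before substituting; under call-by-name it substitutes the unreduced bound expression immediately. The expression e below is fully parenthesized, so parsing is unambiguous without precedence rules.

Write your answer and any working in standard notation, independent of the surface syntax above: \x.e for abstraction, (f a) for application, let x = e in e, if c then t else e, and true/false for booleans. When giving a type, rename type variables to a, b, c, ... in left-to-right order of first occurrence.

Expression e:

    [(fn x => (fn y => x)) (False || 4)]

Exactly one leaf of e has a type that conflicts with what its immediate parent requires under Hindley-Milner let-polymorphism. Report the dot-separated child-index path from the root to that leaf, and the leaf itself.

Trace:
x : a
\y._ : b -> a
\x._ : a -> b -> a
  unify Bool ~ Bool
  unify Int ~ Bool
  FAIL: mismatch Int ~ Bool

Answer: 1.1 : 4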